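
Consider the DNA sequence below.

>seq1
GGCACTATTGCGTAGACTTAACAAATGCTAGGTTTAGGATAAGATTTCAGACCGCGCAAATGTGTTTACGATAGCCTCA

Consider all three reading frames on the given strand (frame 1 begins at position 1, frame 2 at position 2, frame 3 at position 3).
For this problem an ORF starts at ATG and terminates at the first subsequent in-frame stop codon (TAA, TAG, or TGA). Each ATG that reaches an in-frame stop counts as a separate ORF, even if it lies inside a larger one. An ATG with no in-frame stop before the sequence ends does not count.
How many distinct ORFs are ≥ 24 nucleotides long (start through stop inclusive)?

0

Frame 1: GGC ACT ATT GCG TAG ACT TAA CAA ATG CTA GGT TTA GGA TAA GAT TTC AGA CCG CGC AAA TGT GTT TAC GAT AGC CTC — ATG at 25, stop TAA at 40 → 18 nt.
Frame 2: GCA CTA TTG CGT AGA CTT AAC AAA TGC TAG GTT TAG GAT AAG ATT TCA GAC CGC GCA AAT GTG TTT ACG ATA GCC TCA — no ATG→stop ORF.
Frame 3: CAC TAT TGC GTA GAC TTA ACA AAT GCT AGG TTT AGG ATA AGA TTT CAG ACC GCG CAA ATG TGT TTA CGA TAG CCT — ATG at 60, stop TAG at 72 → 15 nt.
No ORF reaches 24 nucleotides. Count = 0.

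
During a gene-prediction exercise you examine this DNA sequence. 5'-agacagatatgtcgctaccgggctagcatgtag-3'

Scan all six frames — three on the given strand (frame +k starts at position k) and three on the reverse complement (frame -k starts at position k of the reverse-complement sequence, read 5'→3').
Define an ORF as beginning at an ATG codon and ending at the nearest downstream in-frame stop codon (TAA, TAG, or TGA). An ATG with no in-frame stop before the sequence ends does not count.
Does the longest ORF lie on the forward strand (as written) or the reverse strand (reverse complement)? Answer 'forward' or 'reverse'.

forward

Reverse complement (5'→3'): CTACATGCTAGCCCGGTAGCGACATATCTGTCT
Frame +1: AGA CAG ATA TGT CGC TAC CGG GCT AGC ATG TAG — ATG at 28, stop TAG at 31 → 6 nt.
Frame +2: GAC AGA TAT GTC GCT ACC GGG CTA GCA TGT — no ATG→stop ORF.
Frame +3: ACA GAT ATG TCG CTA CCG GGC TAG CAT GTA — ATG at 9, stop TAG at 24 → 18 nt.
Frame -1: CTA CAT GCT AGC CCG GTA GCG ACA TAT CTG TCT — no ATG→stop ORF.
Frame -2: TAC ATG CTA GCC CGG TAG CGA CAT ATC TGT — ATG at 5, stop TAG at 17 → 15 nt.
Frame -3: ACA TGC TAG CCC GGT AGC GAC ATA TCT GTC — no ATG→stop ORF.
Forward-strand max 18 nt; reverse-strand max 15 nt. The forward strand has the longer ORF.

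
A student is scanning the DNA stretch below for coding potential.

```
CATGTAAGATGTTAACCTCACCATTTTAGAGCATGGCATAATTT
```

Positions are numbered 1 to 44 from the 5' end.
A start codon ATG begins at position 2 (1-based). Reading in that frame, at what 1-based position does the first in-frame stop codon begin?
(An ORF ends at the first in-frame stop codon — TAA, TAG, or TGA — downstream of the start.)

5

Codons from position 2: ATG (2–4), TAA (5–7).
TAA is a stop codon; it begins at position 5.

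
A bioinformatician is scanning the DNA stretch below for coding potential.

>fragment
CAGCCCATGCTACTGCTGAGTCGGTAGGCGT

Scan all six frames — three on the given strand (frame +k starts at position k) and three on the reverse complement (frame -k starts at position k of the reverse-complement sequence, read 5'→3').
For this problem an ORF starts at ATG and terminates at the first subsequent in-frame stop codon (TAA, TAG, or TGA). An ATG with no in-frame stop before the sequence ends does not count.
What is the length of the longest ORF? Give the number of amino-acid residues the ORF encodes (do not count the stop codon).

6

Reverse complement (5'→3'): ACGCCTACCGACTCAGCAGTAGCATGGGCTG
Frame +1: CAG CCC ATG CTA CTG CTG AGT CGG TAG GCG — ATG at 7, stop TAG at 25 → 21 nt.
Frame +2: AGC CCA TGC TAC TGC TGA GTC GGT AGG CGT — no ATG→stop ORF.
Frame +3: GCC CAT GCT ACT GCT GAG TCG GTA GGC — no ATG→stop ORF.
Frame -1: ACG CCT ACC GAC TCA GCA GTA GCA TGG GCT — no ATG→stop ORF.
Frame -2: CGC CTA CCG ACT CAG CAG TAG CAT GGG CTG — no ATG→stop ORF.
Frame -3: GCC TAC CGA CTC AGC AGT AGC ATG GGC — no ATG→stop ORF.
Longest: frame +1, positions 7–27, 21 nt = 7 codons = 6 aa. → 6 amino acids.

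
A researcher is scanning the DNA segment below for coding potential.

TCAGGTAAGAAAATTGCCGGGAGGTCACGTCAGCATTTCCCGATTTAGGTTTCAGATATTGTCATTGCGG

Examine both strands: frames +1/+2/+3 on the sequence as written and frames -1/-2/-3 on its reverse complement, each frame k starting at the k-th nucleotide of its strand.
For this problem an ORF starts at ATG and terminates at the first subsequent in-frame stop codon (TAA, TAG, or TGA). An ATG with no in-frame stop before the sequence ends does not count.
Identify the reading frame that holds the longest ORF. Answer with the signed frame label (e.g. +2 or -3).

-3

Reverse complement (5'→3'): CCGCAATGACAATATCTGAAACCTAAATCGGGAAATGCTGACGTGACCTCCCGGCAATTTTCTTACCTGA
Frame +1: TCA GGT AAG AAA ATT GCC GGG AGG TCA CGT CAG CAT TTC CCG ATT TAG GTT TCA GAT ATT GTC ATT GCG — no ATG→stop ORF.
Frame +2: CAG GTA AGA AAA TTG CCG GGA GGT CAC GTC AGC ATT TCC CGA TTT AGG TTT CAG ATA TTG TCA TTG CGG — no ATG→stop ORF.
Frame +3: AGG TAA GAA AAT TGC CGG GAG GTC ACG TCA GCA TTT CCC GAT TTA GGT TTC AGA TAT TGT CAT TGC — no ATG→stop ORF.
Frame -1: CCG CAA TGA CAA TAT CTG AAA CCT AAA TCG GGA AAT GCT GAC GTG ACC TCC CGG CAA TTT TCT TAC CTG — no ATG→stop ORF.
Frame -2: CGC AAT GAC AAT ATC TGA AAC CTA AAT CGG GAA ATG CTG ACG TGA CCT CCC GGC AAT TTT CTT ACC TGA — ATG at 35, stop TGA at 44 → 12 nt.
Frame -3: GCA ATG ACA ATA TCT GAA ACC TAA ATC GGG AAA TGC TGA CGT GAC CTC CCG GCA ATT TTC TTA CCT — ATG at 6, stop TAA at 24 → 21 nt.
Longest ORF is 21 nt in frame -3 (positions 6–26).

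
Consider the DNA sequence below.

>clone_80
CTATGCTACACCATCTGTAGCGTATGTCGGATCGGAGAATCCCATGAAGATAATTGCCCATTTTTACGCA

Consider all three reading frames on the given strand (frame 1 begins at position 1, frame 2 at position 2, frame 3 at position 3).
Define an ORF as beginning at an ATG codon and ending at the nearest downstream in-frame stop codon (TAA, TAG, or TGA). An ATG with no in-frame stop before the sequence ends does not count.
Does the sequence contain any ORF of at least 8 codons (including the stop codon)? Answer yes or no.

yes

Frame 1: CTA TGC TAC ACC ATC TGT AGC GTA TGT CGG ATC GGA GAA TCC CAT GAA GAT AAT TGC CCA TTT TTA CGC — no ATG→stop ORF.
Frame 2: TAT GCT ACA CCA TCT GTA GCG TAT GTC GGA TCG GAG AAT CCC ATG AAG ATA ATT GCC CAT TTT TAC GCA — no ATG→stop ORF.
Frame 3: ATG CTA CAC CAT CTG TAG CGT ATG TCG GAT CGG AGA ATC CCA TGA AGA TAA TTG CCC ATT TTT ACG — ATG at 3, stop TAG at 18 → 18 nt; ATG at 24, stop TGA at 45 → 24 nt.
Frame 3 has an ORF of 8 codons (positions 24–47) ≥ 8, so yes.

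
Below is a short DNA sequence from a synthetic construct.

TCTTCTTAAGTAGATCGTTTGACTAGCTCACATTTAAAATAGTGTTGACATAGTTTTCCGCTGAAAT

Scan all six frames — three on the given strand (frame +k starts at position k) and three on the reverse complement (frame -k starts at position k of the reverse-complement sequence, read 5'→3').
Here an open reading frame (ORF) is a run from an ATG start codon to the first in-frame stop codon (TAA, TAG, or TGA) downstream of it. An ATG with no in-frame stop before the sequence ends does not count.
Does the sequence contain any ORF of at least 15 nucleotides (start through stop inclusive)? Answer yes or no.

yes

Reverse complement (5'→3'): ATTTCAGCGGAAAACTATGTCAACACTATTTTAAATGTGAGCTAGTCAAACGATCTACTTAAGAAGA
Frame +1: TCT TCT TAA GTA GAT CGT TTG ACT AGC TCA CAT TTA AAA TAG TGT TGA CAT AGT TTT CCG CTG AAA — no ATG→stop ORF.
Frame +2: CTT CTT AAG TAG ATC GTT TGA CTA GCT CAC ATT TAA AAT AGT GTT GAC ATA GTT TTC CGC TGA AAT — no ATG→stop ORF.
Frame +3: TTC TTA AGT AGA TCG TTT GAC TAG CTC ACA TTT AAA ATA GTG TTG ACA TAG TTT TCC GCT GAA — no ATG→stop ORF.
Frame -1: ATT TCA GCG GAA AAC TAT GTC AAC ACT ATT TTA AAT GTG AGC TAG TCA AAC GAT CTA CTT AAG AAG — no ATG→stop ORF.
Frame -2: TTT CAG CGG AAA ACT ATG TCA ACA CTA TTT TAA ATG TGA GCT AGT CAA ACG ATC TAC TTA AGA AGA — ATG at 17, stop TAA at 32 → 18 nt; ATG at 35, stop TGA at 38 → 6 nt.
Frame -3: TTC AGC GGA AAA CTA TGT CAA CAC TAT TTT AAA TGT GAG CTA GTC AAA CGA TCT ACT TAA GAA — no ATG→stop ORF.
Frame -2 has an ORF of 18 nucleotides (positions 17–34) ≥ 15, so yes.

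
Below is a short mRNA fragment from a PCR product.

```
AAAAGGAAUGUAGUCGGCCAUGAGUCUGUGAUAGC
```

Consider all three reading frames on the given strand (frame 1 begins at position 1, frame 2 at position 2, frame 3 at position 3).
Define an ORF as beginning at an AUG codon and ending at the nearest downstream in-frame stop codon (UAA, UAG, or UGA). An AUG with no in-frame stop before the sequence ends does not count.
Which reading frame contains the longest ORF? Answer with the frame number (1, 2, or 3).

2

Frame 1: AAA AGG AAU GUA GUC GGC CAU GAG UCU GUG AUA — no AUG→stop ORF.
Frame 2: AAA GGA AUG UAG UCG GCC AUG AGU CUG UGA UAG — AUG at 8, stop UAG at 11 → 6 nt; AUG at 20, stop UGA at 29 → 12 nt.
Frame 3: AAG GAA UGU AGU CGG CCA UGA GUC UGU GAU AGC — no AUG→stop ORF.
Longest ORF is 12 nt in frame 2 (positions 20–31).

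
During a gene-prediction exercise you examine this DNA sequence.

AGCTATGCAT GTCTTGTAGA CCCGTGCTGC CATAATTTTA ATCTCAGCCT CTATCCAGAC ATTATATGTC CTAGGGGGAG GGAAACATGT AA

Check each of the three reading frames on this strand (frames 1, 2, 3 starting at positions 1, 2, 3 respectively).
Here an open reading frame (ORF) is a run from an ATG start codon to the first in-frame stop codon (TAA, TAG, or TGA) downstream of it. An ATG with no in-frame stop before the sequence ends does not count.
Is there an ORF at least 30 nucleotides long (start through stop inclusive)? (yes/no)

Frame 1: AGC TAT GCA TGT CTT GTA GAC CCG TGC TGC CAT AAT TTT AAT CTC AGC CTC TAT CCA GAC ATT ATA TGT CCT AGG GGG AGG GAA ACA TGT — no ATG→stop ORF.
Frame 2: GCT ATG CAT GTC TTG TAG ACC CGT GCT GCC ATA ATT TTA ATC TCA GCC TCT ATC CAG ACA TTA TAT GTC CTA GGG GGA GGG AAA CAT GTA — ATG at 5, stop TAG at 17 → 15 nt.
Frame 3: CTA TGC ATG TCT TGT AGA CCC GTG CTG CCA TAA TTT TAA TCT CAG CCT CTA TCC AGA CAT TAT ATG TCC TAG GGG GAG GGA AAC ATG TAA — ATG at 9, stop TAA at 33 → 27 nt; ATG at 66, stop TAG at 72 → 9 nt; ATG at 87, stop TAA at 90 → 6 nt.
Largest ORF found is 27 nucleotides < 30, so no.

no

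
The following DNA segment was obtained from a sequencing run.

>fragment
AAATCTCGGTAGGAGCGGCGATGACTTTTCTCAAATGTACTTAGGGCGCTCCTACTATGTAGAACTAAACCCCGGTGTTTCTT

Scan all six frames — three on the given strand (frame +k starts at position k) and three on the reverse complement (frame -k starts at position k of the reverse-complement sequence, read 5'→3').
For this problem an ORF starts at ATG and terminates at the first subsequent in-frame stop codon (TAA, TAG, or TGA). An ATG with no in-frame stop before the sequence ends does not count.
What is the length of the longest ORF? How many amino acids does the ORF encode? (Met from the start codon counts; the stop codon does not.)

7

Reverse complement (5'→3'): AAGAAACACCGGGGTTTAGTTCTACATAGTAGGAGCGCCCTAAGTACATTTGAGAAAAGTCATCGCCGCTCCTACCGAGATTT
Frame +1: AAA TCT CGG TAG GAG CGG CGA TGA CTT TTC TCA AAT GTA CTT AGG GCG CTC CTA CTA TGT AGA ACT AAA CCC CGG TGT TTC — no ATG→stop ORF.
Frame +2: AAT CTC GGT AGG AGC GGC GAT GAC TTT TCT CAA ATG TAC TTA GGG CGC TCC TAC TAT GTA GAA CTA AAC CCC GGT GTT TCT — no ATG→stop ORF.
Frame +3: ATC TCG GTA GGA GCG GCG ATG ACT TTT CTC AAA TGT ACT TAG GGC GCT CCT ACT ATG TAG AAC TAA ACC CCG GTG TTT CTT — ATG at 21, stop TAG at 42 → 24 nt; ATG at 57, stop TAG at 60 → 6 nt.
Frame -1: AAG AAA CAC CGG GGT TTA GTT CTA CAT AGT AGG AGC GCC CTA AGT ACA TTT GAG AAA AGT CAT CGC CGC TCC TAC CGA GAT — no ATG→stop ORF.
Frame -2: AGA AAC ACC GGG GTT TAG TTC TAC ATA GTA GGA GCG CCC TAA GTA CAT TTG AGA AAA GTC ATC GCC GCT CCT ACC GAG ATT — no ATG→stop ORF.
Frame -3: GAA ACA CCG GGG TTT AGT TCT ACA TAG TAG GAG CGC CCT AAG TAC ATT TGA GAA AAG TCA TCG CCG CTC CTA CCG AGA TTT — no ATG→stop ORF.
Longest: frame +3, positions 21–44, 24 nt = 8 codons = 7 aa. → 7 amino acids.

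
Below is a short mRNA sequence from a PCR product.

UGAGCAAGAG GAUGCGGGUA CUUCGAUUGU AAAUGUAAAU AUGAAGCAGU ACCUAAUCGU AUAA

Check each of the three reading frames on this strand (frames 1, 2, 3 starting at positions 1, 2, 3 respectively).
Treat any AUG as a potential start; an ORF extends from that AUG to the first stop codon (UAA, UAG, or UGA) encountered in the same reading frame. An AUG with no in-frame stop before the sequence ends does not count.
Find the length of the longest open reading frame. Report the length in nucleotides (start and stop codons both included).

24

Frame 1: UGA GCA AGA GGA UGC GGG UAC UUC GAU UGU AAA UGU AAA UAU GAA GCA GUA CCU AAU CGU AUA — no AUG→stop ORF.
Frame 2: GAG CAA GAG GAU GCG GGU ACU UCG AUU GUA AAU GUA AAU AUG AAG CAG UAC CUA AUC GUA UAA — AUG at 41, stop UAA at 62 → 24 nt.
Frame 3: AGC AAG AGG AUG CGG GUA CUU CGA UUG UAA AUG UAA AUA UGA AGC AGU ACC UAA UCG UAU — AUG at 12, stop UAA at 30 → 21 nt; AUG at 33, stop UAA at 36 → 6 nt.
Longest: frame 2, positions 41–64, 24 nt = 8 codons = 7 aa. → 24 nucleotides.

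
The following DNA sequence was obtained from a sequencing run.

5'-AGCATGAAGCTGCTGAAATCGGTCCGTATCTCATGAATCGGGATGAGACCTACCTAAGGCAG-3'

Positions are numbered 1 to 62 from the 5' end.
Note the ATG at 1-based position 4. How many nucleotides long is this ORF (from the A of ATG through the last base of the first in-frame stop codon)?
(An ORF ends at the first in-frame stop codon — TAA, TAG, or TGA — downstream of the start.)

33

Codons from position 4: ATG (4–6), AAG (7–9), CTG (10–12), CTG (13–15), AAA (16–18), TCG (19–21), GTC (22–24), CGT (25–27), ATC (28–30), TCA (31–33), TGA (34–36).
TGA is the first in-frame stop; ORF spans 4–36, 33 nucleotides.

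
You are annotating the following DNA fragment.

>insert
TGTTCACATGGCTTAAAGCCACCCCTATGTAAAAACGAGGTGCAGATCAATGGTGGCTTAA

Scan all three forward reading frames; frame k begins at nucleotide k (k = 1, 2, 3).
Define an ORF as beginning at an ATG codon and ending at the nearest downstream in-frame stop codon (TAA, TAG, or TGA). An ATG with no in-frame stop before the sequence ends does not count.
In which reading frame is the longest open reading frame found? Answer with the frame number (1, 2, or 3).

Frame 1: TGT TCA CAT GGC TTA AAG CCA CCC CTA TGT AAA AAC GAG GTG CAG ATC AAT GGT GGC TTA — no ATG→stop ORF.
Frame 2: GTT CAC ATG GCT TAA AGC CAC CCC TAT GTA AAA ACG AGG TGC AGA TCA ATG GTG GCT TAA — ATG at 8, stop TAA at 14 → 9 nt; ATG at 50, stop TAA at 59 → 12 nt.
Frame 3: TTC ACA TGG CTT AAA GCC ACC CCT ATG TAA AAA CGA GGT GCA GAT CAA TGG TGG CTT — ATG at 27, stop TAA at 30 → 6 nt.
Longest ORF is 12 nt in frame 2 (positions 50–61).

2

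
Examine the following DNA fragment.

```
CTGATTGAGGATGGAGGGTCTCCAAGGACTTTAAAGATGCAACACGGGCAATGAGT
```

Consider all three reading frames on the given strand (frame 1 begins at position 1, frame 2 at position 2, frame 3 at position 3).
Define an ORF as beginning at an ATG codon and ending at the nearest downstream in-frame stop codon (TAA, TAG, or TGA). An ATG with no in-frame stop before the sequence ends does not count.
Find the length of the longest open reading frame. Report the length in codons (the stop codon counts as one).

8

Frame 1: CTG ATT GAG GAT GGA GGG TCT CCA AGG ACT TTA AAG ATG CAA CAC GGG CAA TGA — ATG at 37, stop TGA at 52 → 18 nt.
Frame 2: TGA TTG AGG ATG GAG GGT CTC CAA GGA CTT TAA AGA TGC AAC ACG GGC AAT GAG — ATG at 11, stop TAA at 32 → 24 nt.
Frame 3: GAT TGA GGA TGG AGG GTC TCC AAG GAC TTT AAA GAT GCA ACA CGG GCA ATG AGT — no ATG→stop ORF.
Longest: frame 2, positions 11–34, 24 nt = 8 codons = 7 aa. → 8 codons.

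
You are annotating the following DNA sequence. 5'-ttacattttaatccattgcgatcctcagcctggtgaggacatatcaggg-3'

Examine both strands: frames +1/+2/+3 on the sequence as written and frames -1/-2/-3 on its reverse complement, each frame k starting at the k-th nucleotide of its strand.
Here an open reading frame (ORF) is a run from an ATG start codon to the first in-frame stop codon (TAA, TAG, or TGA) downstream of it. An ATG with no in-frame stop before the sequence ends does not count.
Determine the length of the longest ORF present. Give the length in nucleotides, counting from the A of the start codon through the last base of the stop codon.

Reverse complement (5'→3'): CCCTGATATGTCCTCACCAGGCTGAGGATCGCAATGGATTAAAATGTAA
Frame +1: TTA CAT TTT AAT CCA TTG CGA TCC TCA GCC TGG TGA GGA CAT ATC AGG — no ATG→stop ORF.
Frame +2: TAC ATT TTA ATC CAT TGC GAT CCT CAG CCT GGT GAG GAC ATA TCA GGG — no ATG→stop ORF.
Frame +3: ACA TTT TAA TCC ATT GCG ATC CTC AGC CTG GTG AGG ACA TAT CAG — no ATG→stop ORF.
Frame -1: CCC TGA TAT GTC CTC ACC AGG CTG AGG ATC GCA ATG GAT TAA AAT GTA — ATG at 34, stop TAA at 40 → 9 nt.
Frame -2: CCT GAT ATG TCC TCA CCA GGC TGA GGA TCG CAA TGG ATT AAA ATG TAA — ATG at 8, stop TGA at 23 → 18 nt; ATG at 44, stop TAA at 47 → 6 nt.
Frame -3: CTG ATA TGT CCT CAC CAG GCT GAG GAT CGC AAT GGA TTA AAA TGT — no ATG→stop ORF.
Longest: frame -2, positions 8–25, 18 nt = 6 codons = 5 aa. → 18 nucleotides.

18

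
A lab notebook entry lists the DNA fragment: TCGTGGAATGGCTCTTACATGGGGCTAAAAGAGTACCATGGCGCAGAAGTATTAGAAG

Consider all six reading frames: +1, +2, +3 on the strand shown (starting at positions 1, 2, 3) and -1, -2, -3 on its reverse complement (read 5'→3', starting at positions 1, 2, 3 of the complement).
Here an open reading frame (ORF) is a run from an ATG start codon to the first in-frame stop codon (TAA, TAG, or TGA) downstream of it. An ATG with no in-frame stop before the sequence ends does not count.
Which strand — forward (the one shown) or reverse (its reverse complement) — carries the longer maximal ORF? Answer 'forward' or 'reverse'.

Reverse complement (5'→3'): CTTCTAATACTTCTGCGCCATGGTACTCTTTTAGCCCCATGTAAGAGCCATTCCACGA
Frame +1: TCG TGG AAT GGC TCT TAC ATG GGG CTA AAA GAG TAC CAT GGC GCA GAA GTA TTA GAA — no ATG→stop ORF.
Frame +2: CGT GGA ATG GCT CTT ACA TGG GGC TAA AAG AGT ACC ATG GCG CAG AAG TAT TAG AAG — ATG at 8, stop TAA at 26 → 21 nt; ATG at 38, stop TAG at 53 → 18 nt.
Frame +3: GTG GAA TGG CTC TTA CAT GGG GCT AAA AGA GTA CCA TGG CGC AGA AGT ATT AGA — no ATG→stop ORF.
Frame -1: CTT CTA ATA CTT CTG CGC CAT GGT ACT CTT TTA GCC CCA TGT AAG AGC CAT TCC ACG — no ATG→stop ORF.
Frame -2: TTC TAA TAC TTC TGC GCC ATG GTA CTC TTT TAG CCC CAT GTA AGA GCC ATT CCA CGA — ATG at 20, stop TAG at 32 → 15 nt.
Frame -3: TCT AAT ACT TCT GCG CCA TGG TAC TCT TTT AGC CCC ATG TAA GAG CCA TTC CAC — ATG at 39, stop TAA at 42 → 6 nt.
Forward-strand max 21 nt; reverse-strand max 15 nt. The forward strand has the longer ORF.

forward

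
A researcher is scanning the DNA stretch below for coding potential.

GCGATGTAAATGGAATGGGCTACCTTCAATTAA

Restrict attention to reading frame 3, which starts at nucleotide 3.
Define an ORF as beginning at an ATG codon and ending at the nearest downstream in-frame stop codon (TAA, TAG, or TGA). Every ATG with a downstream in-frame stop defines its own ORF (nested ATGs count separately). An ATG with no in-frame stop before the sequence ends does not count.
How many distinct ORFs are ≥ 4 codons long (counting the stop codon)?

Frame 3: GAT GTA AAT GGA ATG GGC TAC CTT CAA TTA — no ATG→stop ORF.
No ORF reaches 4 codons. Count = 0.

0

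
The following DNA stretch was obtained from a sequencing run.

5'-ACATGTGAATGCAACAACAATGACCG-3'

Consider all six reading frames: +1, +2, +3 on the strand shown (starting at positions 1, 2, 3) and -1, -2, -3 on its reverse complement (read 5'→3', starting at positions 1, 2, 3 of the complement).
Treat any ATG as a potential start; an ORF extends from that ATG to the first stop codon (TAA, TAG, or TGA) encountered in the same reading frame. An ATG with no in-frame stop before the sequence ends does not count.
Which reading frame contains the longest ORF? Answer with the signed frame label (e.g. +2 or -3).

+3

Reverse complement (5'→3'): CGGTCATTGTTGTTGCATTCACATGT
Frame +1: ACA TGT GAA TGC AAC AAC AAT GAC — no ATG→stop ORF.
Frame +2: CAT GTG AAT GCA ACA ACA ATG ACC — no ATG→stop ORF.
Frame +3: ATG TGA ATG CAA CAA CAA TGA CCG — ATG at 3, stop TGA at 6 → 6 nt; ATG at 9, stop TGA at 21 → 15 nt.
Frame -1: CGG TCA TTG TTG TTG CAT TCA CAT — no ATG→stop ORF.
Frame -2: GGT CAT TGT TGT TGC ATT CAC ATG — no ATG→stop ORF.
Frame -3: GTC ATT GTT GTT GCA TTC ACA TGT — no ATG→stop ORF.
Longest ORF is 15 nt in frame +3 (positions 9–23).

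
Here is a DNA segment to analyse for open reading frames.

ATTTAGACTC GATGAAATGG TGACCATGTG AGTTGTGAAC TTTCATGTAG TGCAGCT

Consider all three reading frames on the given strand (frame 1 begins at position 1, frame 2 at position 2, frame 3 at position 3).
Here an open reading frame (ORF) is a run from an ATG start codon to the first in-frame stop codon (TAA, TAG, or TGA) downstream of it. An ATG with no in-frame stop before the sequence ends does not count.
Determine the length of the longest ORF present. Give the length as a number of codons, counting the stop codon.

5

Frame 1: ATT TAG ACT CGA TGA AAT GGT GAC CAT GTG AGT TGT GAA CTT TCA TGT AGT GCA GCT — no ATG→stop ORF.
Frame 2: TTT AGA CTC GAT GAA ATG GTG ACC ATG TGA GTT GTG AAC TTT CAT GTA GTG CAG — ATG at 17, stop TGA at 29 → 15 nt; ATG at 26, stop TGA at 29 → 6 nt.
Frame 3: TTA GAC TCG ATG AAA TGG TGA CCA TGT GAG TTG TGA ACT TTC ATG TAG TGC AGC — ATG at 12, stop TGA at 21 → 12 nt; ATG at 45, stop TAG at 48 → 6 nt.
Longest: frame 2, positions 17–31, 15 nt = 5 codons = 4 aa. → 5 codons.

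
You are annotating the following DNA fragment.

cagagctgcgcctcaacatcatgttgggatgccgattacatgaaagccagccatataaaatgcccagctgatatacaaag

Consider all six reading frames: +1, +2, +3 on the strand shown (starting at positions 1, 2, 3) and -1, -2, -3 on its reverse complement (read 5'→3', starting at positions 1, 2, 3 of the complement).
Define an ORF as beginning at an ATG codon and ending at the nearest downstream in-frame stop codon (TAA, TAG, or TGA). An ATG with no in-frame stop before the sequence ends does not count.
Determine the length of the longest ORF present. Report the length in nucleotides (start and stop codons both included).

Reverse complement (5'→3'): CTTTGTATATCAGCTGGGCATTTTATATGGCTGGCTTTCATGTAATCGGCATCCCAACATGATGTTGAGGCGCAGCTCTG
Frame +1: CAG AGC TGC GCC TCA ACA TCA TGT TGG GAT GCC GAT TAC ATG AAA GCC AGC CAT ATA AAA TGC CCA GCT GAT ATA CAA — no ATG→stop ORF.
Frame +2: AGA GCT GCG CCT CAA CAT CAT GTT GGG ATG CCG ATT ACA TGA AAG CCA GCC ATA TAA AAT GCC CAG CTG ATA TAC AAA — ATG at 29, stop TGA at 41 → 15 nt.
Frame +3: GAG CTG CGC CTC AAC ATC ATG TTG GGA TGC CGA TTA CAT GAA AGC CAG CCA TAT AAA ATG CCC AGC TGA TAT ACA AAG — ATG at 21, stop TGA at 69 → 51 nt; ATG at 60, stop TGA at 69 → 12 nt.
Frame -1: CTT TGT ATA TCA GCT GGG CAT TTT ATA TGG CTG GCT TTC ATG TAA TCG GCA TCC CAA CAT GAT GTT GAG GCG CAG CTC — ATG at 40, stop TAA at 43 → 6 nt.
Frame -2: TTT GTA TAT CAG CTG GGC ATT TTA TAT GGC TGG CTT TCA TGT AAT CGG CAT CCC AAC ATG ATG TTG AGG CGC AGC TCT — no ATG→stop ORF.
Frame -3: TTG TAT ATC AGC TGG GCA TTT TAT ATG GCT GGC TTT CAT GTA ATC GGC ATC CCA ACA TGA TGT TGA GGC GCA GCT CTG — ATG at 27, stop TGA at 60 → 36 nt.
Longest: frame +3, positions 21–71, 51 nt = 17 codons = 16 aa. → 51 nucleotides.

51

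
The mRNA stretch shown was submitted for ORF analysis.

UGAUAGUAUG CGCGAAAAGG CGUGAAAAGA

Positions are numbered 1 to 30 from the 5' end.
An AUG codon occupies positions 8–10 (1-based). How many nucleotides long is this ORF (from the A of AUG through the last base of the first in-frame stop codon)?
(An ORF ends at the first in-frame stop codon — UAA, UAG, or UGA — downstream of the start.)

18

Codons from position 8: AUG (8–10), CGC (11–13), GAA (14–16), AAG (17–19), GCG (20–22), UGA (23–25).
UGA is the first in-frame stop; ORF spans 8–25, 18 nucleotides.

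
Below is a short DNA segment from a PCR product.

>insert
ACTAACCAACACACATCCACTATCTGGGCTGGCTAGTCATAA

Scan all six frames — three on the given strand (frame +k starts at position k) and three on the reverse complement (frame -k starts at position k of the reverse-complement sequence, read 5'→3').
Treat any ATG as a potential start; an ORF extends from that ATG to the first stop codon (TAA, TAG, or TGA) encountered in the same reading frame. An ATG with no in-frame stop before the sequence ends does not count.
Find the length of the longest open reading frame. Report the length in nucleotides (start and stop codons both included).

Reverse complement (5'→3'): TTATGACTAGCCAGCCCAGATAGTGGATGTGTGTTGGTTAGT
Frame +1: ACT AAC CAA CAC ACA TCC ACT ATC TGG GCT GGC TAG TCA TAA — no ATG→stop ORF.
Frame +2: CTA ACC AAC ACA CAT CCA CTA TCT GGG CTG GCT AGT CAT — no ATG→stop ORF.
Frame +3: TAA CCA ACA CAC ATC CAC TAT CTG GGC TGG CTA GTC ATA — no ATG→stop ORF.
Frame -1: TTA TGA CTA GCC AGC CCA GAT AGT GGA TGT GTG TTG GTT AGT — no ATG→stop ORF.
Frame -2: TAT GAC TAG CCA GCC CAG ATA GTG GAT GTG TGT TGG TTA — no ATG→stop ORF.
Frame -3: ATG ACT AGC CAG CCC AGA TAG TGG ATG TGT GTT GGT TAG — ATG at 3, stop TAG at 21 → 21 nt; ATG at 27, stop TAG at 39 → 15 nt.
Longest: frame -3, positions 3–23, 21 nt = 7 codons = 6 aa. → 21 nucleotides.

21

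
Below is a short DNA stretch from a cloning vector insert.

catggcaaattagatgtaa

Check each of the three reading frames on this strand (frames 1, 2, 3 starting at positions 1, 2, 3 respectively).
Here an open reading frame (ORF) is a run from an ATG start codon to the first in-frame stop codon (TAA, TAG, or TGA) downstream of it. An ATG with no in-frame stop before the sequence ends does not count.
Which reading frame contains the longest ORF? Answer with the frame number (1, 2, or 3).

Frame 1: CAT GGC AAA TTA GAT GTA — no ATG→stop ORF.
Frame 2: ATG GCA AAT TAG ATG TAA — ATG at 2, stop TAG at 11 → 12 nt; ATG at 14, stop TAA at 17 → 6 nt.
Frame 3: TGG CAA ATT AGA TGT — no ATG→stop ORF.
Longest ORF is 12 nt in frame 2 (positions 2–13).

2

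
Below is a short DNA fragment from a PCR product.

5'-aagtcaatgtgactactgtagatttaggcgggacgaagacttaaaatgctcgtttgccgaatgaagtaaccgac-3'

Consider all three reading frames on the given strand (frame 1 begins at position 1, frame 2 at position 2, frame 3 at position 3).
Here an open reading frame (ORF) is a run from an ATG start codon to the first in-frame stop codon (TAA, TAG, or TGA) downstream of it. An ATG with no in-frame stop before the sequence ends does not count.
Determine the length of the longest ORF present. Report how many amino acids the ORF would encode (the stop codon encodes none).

7

Frame 1: AAG TCA ATG TGA CTA CTG TAG ATT TAG GCG GGA CGA AGA CTT AAA ATG CTC GTT TGC CGA ATG AAG TAA CCG — ATG at 7, stop TGA at 10 → 6 nt; ATG at 46, stop TAA at 67 → 24 nt; ATG at 61, stop TAA at 67 → 9 nt.
Frame 2: AGT CAA TGT GAC TAC TGT AGA TTT AGG CGG GAC GAA GAC TTA AAA TGC TCG TTT GCC GAA TGA AGT AAC CGA — no ATG→stop ORF.
Frame 3: GTC AAT GTG ACT ACT GTA GAT TTA GGC GGG ACG AAG ACT TAA AAT GCT CGT TTG CCG AAT GAA GTA ACC GAC — no ATG→stop ORF.
Longest: frame 1, positions 46–69, 24 nt = 8 codons = 7 aa. → 7 amino acids.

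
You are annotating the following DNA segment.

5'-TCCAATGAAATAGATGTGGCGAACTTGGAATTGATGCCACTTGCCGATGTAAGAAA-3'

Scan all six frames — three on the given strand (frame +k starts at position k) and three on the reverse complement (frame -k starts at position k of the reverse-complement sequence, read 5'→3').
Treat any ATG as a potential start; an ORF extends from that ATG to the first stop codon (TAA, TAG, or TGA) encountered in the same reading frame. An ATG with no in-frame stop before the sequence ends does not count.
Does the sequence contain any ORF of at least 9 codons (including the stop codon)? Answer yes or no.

Reverse complement (5'→3'): TTTCTTACATCGGCAAGTGGCATCAATTCCAAGTTCGCCACATCTATTTCATTGGA
Frame +1: TCC AAT GAA ATA GAT GTG GCG AAC TTG GAA TTG ATG CCA CTT GCC GAT GTA AGA — no ATG→stop ORF.
Frame +2: CCA ATG AAA TAG ATG TGG CGA ACT TGG AAT TGA TGC CAC TTG CCG ATG TAA GAA — ATG at 5, stop TAG at 11 → 9 nt; ATG at 14, stop TGA at 32 → 21 nt; ATG at 47, stop TAA at 50 → 6 nt.
Frame +3: CAA TGA AAT AGA TGT GGC GAA CTT GGA ATT GAT GCC ACT TGC CGA TGT AAG AAA — no ATG→stop ORF.
Frame -1: TTT CTT ACA TCG GCA AGT GGC ATC AAT TCC AAG TTC GCC ACA TCT ATT TCA TTG — no ATG→stop ORF.
Frame -2: TTC TTA CAT CGG CAA GTG GCA TCA ATT CCA AGT TCG CCA CAT CTA TTT CAT TGG — no ATG→stop ORF.
Frame -3: TCT TAC ATC GGC AAG TGG CAT CAA TTC CAA GTT CGC CAC ATC TAT TTC ATT GGA — no ATG→stop ORF.
Largest ORF found is 7 codons < 9, so no.

no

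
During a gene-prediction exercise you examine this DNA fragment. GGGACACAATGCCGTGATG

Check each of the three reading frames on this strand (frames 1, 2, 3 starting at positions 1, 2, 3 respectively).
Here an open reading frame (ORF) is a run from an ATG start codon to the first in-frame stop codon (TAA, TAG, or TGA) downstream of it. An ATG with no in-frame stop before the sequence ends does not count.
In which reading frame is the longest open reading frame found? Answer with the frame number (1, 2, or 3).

Frame 1: GGG ACA CAA TGC CGT GAT — no ATG→stop ORF.
Frame 2: GGA CAC AAT GCC GTG ATG — no ATG→stop ORF.
Frame 3: GAC ACA ATG CCG TGA — ATG at 9, stop TGA at 15 → 9 nt.
Longest ORF is 9 nt in frame 3 (positions 9–17).

3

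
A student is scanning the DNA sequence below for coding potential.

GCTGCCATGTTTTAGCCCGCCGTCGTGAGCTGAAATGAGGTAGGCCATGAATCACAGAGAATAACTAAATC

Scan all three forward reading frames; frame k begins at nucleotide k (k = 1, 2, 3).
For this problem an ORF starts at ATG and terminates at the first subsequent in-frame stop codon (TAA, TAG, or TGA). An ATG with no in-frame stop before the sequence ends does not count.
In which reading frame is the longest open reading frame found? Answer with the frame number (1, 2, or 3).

Frame 1: GCT GCC ATG TTT TAG CCC GCC GTC GTG AGC TGA AAT GAG GTA GGC CAT GAA TCA CAG AGA ATA ACT AAA — ATG at 7, stop TAG at 13 → 9 nt.
Frame 2: CTG CCA TGT TTT AGC CCG CCG TCG TGA GCT GAA ATG AGG TAG GCC ATG AAT CAC AGA GAA TAA CTA AAT — ATG at 35, stop TAG at 41 → 9 nt; ATG at 47, stop TAA at 62 → 18 nt.
Frame 3: TGC CAT GTT TTA GCC CGC CGT CGT GAG CTG AAA TGA GGT AGG CCA TGA ATC ACA GAG AAT AAC TAA ATC — no ATG→stop ORF.
Longest ORF is 18 nt in frame 2 (positions 47–64).

2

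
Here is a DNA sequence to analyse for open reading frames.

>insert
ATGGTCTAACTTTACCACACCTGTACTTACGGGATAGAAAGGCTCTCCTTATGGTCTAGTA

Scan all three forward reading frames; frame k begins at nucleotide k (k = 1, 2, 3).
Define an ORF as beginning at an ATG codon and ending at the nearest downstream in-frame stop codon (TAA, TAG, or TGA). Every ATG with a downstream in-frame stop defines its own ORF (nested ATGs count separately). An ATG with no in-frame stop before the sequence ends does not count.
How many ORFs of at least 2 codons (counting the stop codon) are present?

2

Frame 1: ATG GTC TAA CTT TAC CAC ACC TGT ACT TAC GGG ATA GAA AGG CTC TCC TTA TGG TCT AGT — ATG at 1, stop TAA at 7 → 9 nt.
Frame 2: TGG TCT AAC TTT ACC ACA CCT GTA CTT ACG GGA TAG AAA GGC TCT CCT TAT GGT CTA GTA — no ATG→stop ORF.
Frame 3: GGT CTA ACT TTA CCA CAC CTG TAC TTA CGG GAT AGA AAG GCT CTC CTT ATG GTC TAG — ATG at 51, stop TAG at 57 → 9 nt.
ORFs ≥ 2 codons: frame 1 1–9 (3 codons), frame 3 51–59 (3 codons). Count = 2.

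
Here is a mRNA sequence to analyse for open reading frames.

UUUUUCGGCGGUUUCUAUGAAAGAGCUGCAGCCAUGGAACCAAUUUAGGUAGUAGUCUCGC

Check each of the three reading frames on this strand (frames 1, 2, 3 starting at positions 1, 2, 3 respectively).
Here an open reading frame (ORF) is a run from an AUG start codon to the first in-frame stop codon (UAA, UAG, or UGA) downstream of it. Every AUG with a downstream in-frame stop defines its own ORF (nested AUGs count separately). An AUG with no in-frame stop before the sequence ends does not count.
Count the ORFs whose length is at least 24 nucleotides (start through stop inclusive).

1

Frame 1: UUU UUC GGC GGU UUC UAU GAA AGA GCU GCA GCC AUG GAA CCA AUU UAG GUA GUA GUC UCG — AUG at 34, stop UAG at 46 → 15 nt.
Frame 2: UUU UCG GCG GUU UCU AUG AAA GAG CUG CAG CCA UGG AAC CAA UUU AGG UAG UAG UCU CGC — AUG at 17, stop UAG at 50 → 36 nt.
Frame 3: UUU CGG CGG UUU CUA UGA AAG AGC UGC AGC CAU GGA ACC AAU UUA GGU AGU AGU CUC — no AUG→stop ORF.
ORFs ≥ 24 nucleotides: frame 2 17–52 (36 nucleotides). Count = 1.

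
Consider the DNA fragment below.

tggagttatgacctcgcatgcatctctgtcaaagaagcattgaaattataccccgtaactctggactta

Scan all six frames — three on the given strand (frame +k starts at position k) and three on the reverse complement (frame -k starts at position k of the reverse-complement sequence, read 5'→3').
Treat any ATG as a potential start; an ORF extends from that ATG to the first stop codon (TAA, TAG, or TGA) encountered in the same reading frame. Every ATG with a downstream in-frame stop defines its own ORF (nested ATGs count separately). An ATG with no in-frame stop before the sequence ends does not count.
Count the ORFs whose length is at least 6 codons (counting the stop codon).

2

Reverse complement (5'→3'): TAAGTCCAGAGTTACGGGGTATAATTTCAATGCTTCTTTGACAGAGATGCATGCGAGGTCATAACTCCA
Frame +1: TGG AGT TAT GAC CTC GCA TGC ATC TCT GTC AAA GAA GCA TTG AAA TTA TAC CCC GTA ACT CTG GAC TTA — no ATG→stop ORF.
Frame +2: GGA GTT ATG ACC TCG CAT GCA TCT CTG TCA AAG AAG CAT TGA AAT TAT ACC CCG TAA CTC TGG ACT — ATG at 8, stop TGA at 41 → 36 nt.
Frame +3: GAG TTA TGA CCT CGC ATG CAT CTC TGT CAA AGA AGC ATT GAA ATT ATA CCC CGT AAC TCT GGA CTT — no ATG→stop ORF.
Frame -1: TAA GTC CAG AGT TAC GGG GTA TAA TTT CAA TGC TTC TTT GAC AGA GAT GCA TGC GAG GTC ATA ACT CCA — no ATG→stop ORF.
Frame -2: AAG TCC AGA GTT ACG GGG TAT AAT TTC AAT GCT TCT TTG ACA GAG ATG CAT GCG AGG TCA TAA CTC — ATG at 47, stop TAA at 62 → 18 nt.
Frame -3: AGT CCA GAG TTA CGG GGT ATA ATT TCA ATG CTT CTT TGA CAG AGA TGC ATG CGA GGT CAT AAC TCC — ATG at 30, stop TGA at 39 → 12 nt.
ORFs ≥ 6 codons: frame +2 8–43 (12 codons), frame -2 47–64 (6 codons). Count = 2.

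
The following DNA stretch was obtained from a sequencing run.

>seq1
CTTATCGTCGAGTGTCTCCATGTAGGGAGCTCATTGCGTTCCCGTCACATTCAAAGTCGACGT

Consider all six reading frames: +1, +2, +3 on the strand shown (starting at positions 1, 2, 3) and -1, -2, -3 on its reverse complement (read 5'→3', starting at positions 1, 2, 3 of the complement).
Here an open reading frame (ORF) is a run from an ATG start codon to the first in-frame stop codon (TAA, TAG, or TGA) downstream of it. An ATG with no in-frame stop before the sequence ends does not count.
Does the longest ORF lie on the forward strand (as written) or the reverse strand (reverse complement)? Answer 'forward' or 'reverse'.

reverse

Reverse complement (5'→3'): ACGTCGACTTTGAATGTGACGGGAACGCAATGAGCTCCCTACATGGAGACACTCGACGATAAG
Frame +1: CTT ATC GTC GAG TGT CTC CAT GTA GGG AGC TCA TTG CGT TCC CGT CAC ATT CAA AGT CGA CGT — no ATG→stop ORF.
Frame +2: TTA TCG TCG AGT GTC TCC ATG TAG GGA GCT CAT TGC GTT CCC GTC ACA TTC AAA GTC GAC — ATG at 20, stop TAG at 23 → 6 nt.
Frame +3: TAT CGT CGA GTG TCT CCA TGT AGG GAG CTC ATT GCG TTC CCG TCA CAT TCA AAG TCG ACG — no ATG→stop ORF.
Frame -1: ACG TCG ACT TTG AAT GTG ACG GGA ACG CAA TGA GCT CCC TAC ATG GAG ACA CTC GAC GAT AAG — no ATG→stop ORF.
Frame -2: CGT CGA CTT TGA ATG TGA CGG GAA CGC AAT GAG CTC CCT ACA TGG AGA CAC TCG ACG ATA — ATG at 14, stop TGA at 17 → 6 nt.
Frame -3: GTC GAC TTT GAA TGT GAC GGG AAC GCA ATG AGC TCC CTA CAT GGA GAC ACT CGA CGA TAA — ATG at 30, stop TAA at 60 → 33 nt.
Forward-strand max 6 nt; reverse-strand max 33 nt. The reverse strand has the longer ORF.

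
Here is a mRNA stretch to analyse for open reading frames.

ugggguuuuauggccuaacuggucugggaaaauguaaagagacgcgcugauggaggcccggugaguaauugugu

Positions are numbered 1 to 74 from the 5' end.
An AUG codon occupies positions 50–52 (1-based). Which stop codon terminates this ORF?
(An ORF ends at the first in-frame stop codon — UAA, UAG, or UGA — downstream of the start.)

Codons from position 50: AUG (50–52), GAG (53–55), GCC (56–58), CGG (59–61), UGA (62–64).
The first in-frame stop codon is UGA.

UGA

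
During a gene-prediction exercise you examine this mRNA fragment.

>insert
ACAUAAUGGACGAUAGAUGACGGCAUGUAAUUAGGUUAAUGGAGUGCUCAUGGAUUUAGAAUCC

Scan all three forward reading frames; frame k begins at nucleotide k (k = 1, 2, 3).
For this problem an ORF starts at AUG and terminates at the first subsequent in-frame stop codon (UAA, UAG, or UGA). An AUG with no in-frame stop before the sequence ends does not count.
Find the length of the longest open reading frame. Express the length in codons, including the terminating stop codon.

7

Frame 1: ACA UAA UGG ACG AUA GAU GAC GGC AUG UAA UUA GGU UAA UGG AGU GCU CAU GGA UUU AGA AUC — AUG at 25, stop UAA at 28 → 6 nt.
Frame 2: CAU AAU GGA CGA UAG AUG ACG GCA UGU AAU UAG GUU AAU GGA GUG CUC AUG GAU UUA GAA UCC — AUG at 17, stop UAG at 32 → 18 nt.
Frame 3: AUA AUG GAC GAU AGA UGA CGG CAU GUA AUU AGG UUA AUG GAG UGC UCA UGG AUU UAG AAU — AUG at 6, stop UGA at 18 → 15 nt; AUG at 39, stop UAG at 57 → 21 nt.
Longest: frame 3, positions 39–59, 21 nt = 7 codons = 6 aa. → 7 codons.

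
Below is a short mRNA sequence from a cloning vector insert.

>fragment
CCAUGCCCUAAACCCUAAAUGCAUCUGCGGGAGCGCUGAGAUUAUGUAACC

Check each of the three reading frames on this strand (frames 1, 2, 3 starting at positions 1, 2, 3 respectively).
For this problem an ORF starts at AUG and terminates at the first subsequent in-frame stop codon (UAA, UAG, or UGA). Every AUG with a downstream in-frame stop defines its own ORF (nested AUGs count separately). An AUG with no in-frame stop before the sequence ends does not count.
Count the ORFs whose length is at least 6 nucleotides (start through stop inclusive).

3

Frame 1: CCA UGC CCU AAA CCC UAA AUG CAU CUG CGG GAG CGC UGA GAU UAU GUA ACC — AUG at 19, stop UGA at 37 → 21 nt.
Frame 2: CAU GCC CUA AAC CCU AAA UGC AUC UGC GGG AGC GCU GAG AUU AUG UAA — AUG at 44, stop UAA at 47 → 6 nt.
Frame 3: AUG CCC UAA ACC CUA AAU GCA UCU GCG GGA GCG CUG AGA UUA UGU AAC — AUG at 3, stop UAA at 9 → 9 nt.
ORFs ≥ 6 nucleotides: frame 1 19–39 (21 nucleotides), frame 2 44–49 (6 nucleotides), frame 3 3–11 (9 nucleotides). Count = 3.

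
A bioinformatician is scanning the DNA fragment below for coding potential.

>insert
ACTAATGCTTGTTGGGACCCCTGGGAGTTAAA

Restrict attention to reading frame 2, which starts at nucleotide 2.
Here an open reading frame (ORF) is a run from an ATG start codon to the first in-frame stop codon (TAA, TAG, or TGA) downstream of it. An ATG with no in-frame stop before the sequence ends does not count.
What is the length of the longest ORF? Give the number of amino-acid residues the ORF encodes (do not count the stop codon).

8

Frame 2: CTA ATG CTT GTT GGG ACC CCT GGG AGT TAA — ATG at 5, stop TAA at 29 → 27 nt.
Longest: frame 2, positions 5–31, 27 nt = 9 codons = 8 aa. → 8 amino acids.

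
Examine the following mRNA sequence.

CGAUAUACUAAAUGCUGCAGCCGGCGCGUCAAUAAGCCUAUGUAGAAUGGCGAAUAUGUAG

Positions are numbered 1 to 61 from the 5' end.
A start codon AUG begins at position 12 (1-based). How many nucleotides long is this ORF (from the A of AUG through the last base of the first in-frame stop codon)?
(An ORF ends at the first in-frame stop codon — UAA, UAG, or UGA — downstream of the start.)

24

Codons from position 12: AUG (12–14), CUG (15–17), CAG (18–20), CCG (21–23), GCG (24–26), CGU (27–29), CAA (30–32), UAA (33–35).
UAA is the first in-frame stop; ORF spans 12–35, 24 nucleotides.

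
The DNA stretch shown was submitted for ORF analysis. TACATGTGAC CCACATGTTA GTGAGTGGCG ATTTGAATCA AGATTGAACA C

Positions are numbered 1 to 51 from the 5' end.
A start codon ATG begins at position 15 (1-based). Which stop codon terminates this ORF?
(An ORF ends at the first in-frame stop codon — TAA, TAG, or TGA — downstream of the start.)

TGA

Codons from position 15: ATG (15–17), TTA (18–20), GTG (21–23), AGT (24–26), GGC (27–29), GAT (30–32), TTG (33–35), AAT (36–38), CAA (39–41), GAT (42–44), TGA (45–47).
The first in-frame stop codon is TGA.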